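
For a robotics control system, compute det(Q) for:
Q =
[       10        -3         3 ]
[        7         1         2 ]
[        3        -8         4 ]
det(Q) = 89

Expand along row 0 (cofactor expansion): det(Q) = a*(e*i - f*h) - b*(d*i - f*g) + c*(d*h - e*g), where the 3×3 is [[a, b, c], [d, e, f], [g, h, i]].
Minor M_00 = (1)*(4) - (2)*(-8) = 4 + 16 = 20.
Minor M_01 = (7)*(4) - (2)*(3) = 28 - 6 = 22.
Minor M_02 = (7)*(-8) - (1)*(3) = -56 - 3 = -59.
det(Q) = (10)*(20) - (-3)*(22) + (3)*(-59) = 200 + 66 - 177 = 89.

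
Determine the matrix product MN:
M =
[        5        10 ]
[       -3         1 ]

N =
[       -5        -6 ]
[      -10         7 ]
MN =
[     -125        40 ]
[        5        25 ]

Matrix multiplication: (MN)[i][j] = sum over k of M[i][k] * N[k][j].
  (MN)[0][0] = (5)*(-5) + (10)*(-10) = -125
  (MN)[0][1] = (5)*(-6) + (10)*(7) = 40
  (MN)[1][0] = (-3)*(-5) + (1)*(-10) = 5
  (MN)[1][1] = (-3)*(-6) + (1)*(7) = 25
MN =
[     -125        40 ]
[        5        25 ]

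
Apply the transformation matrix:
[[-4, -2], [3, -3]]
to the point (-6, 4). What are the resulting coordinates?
(16, -30)

Matrix multiplication:
[[-4, -2], [3, -3]] × [-6, 4]ᵀ
= [-4×-6 + -2×4, 3×-6 + -3×4]ᵀ
= [16.0000, -30.0000]ᵀ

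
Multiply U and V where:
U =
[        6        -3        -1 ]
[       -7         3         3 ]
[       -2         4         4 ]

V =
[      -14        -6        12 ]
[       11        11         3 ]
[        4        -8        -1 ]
UV =
[     -121       -61        64 ]
[      143        51       -78 ]
[       88        24       -16 ]

Matrix multiplication: (UV)[i][j] = sum over k of U[i][k] * V[k][j].
  (UV)[0][0] = (6)*(-14) + (-3)*(11) + (-1)*(4) = -121
  (UV)[0][1] = (6)*(-6) + (-3)*(11) + (-1)*(-8) = -61
  (UV)[0][2] = (6)*(12) + (-3)*(3) + (-1)*(-1) = 64
  (UV)[1][0] = (-7)*(-14) + (3)*(11) + (3)*(4) = 143
  (UV)[1][1] = (-7)*(-6) + (3)*(11) + (3)*(-8) = 51
  (UV)[1][2] = (-7)*(12) + (3)*(3) + (3)*(-1) = -78
  (UV)[2][0] = (-2)*(-14) + (4)*(11) + (4)*(4) = 88
  (UV)[2][1] = (-2)*(-6) + (4)*(11) + (4)*(-8) = 24
  (UV)[2][2] = (-2)*(12) + (4)*(3) + (4)*(-1) = -16
UV =
[     -121       -61        64 ]
[      143        51       -78 ]
[       88        24       -16 ]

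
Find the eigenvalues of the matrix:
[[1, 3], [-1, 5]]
λ = 2 and λ = 4

Characteristic equation: det(A - λI) = 0
λ² - (trace)λ + (det) = 0
λ² - (6)λ + (8) = 0
λ² - 6λ + 8 = 0
Solving: λ = 2, 4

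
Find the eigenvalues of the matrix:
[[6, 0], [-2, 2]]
λ = 2 and λ = 6

Characteristic equation: det(A - λI) = 0
λ² - (trace)λ + (det) = 0
λ² - (8)λ + (12) = 0
λ² - 8λ + 12 = 0
Solving: λ = 2, 6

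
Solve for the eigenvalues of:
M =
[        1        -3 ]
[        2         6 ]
λ = 3, 4

Solve det(M - λI) = 0. For a 2×2 matrix the characteristic equation is λ² - (trace)λ + det = 0.
trace(M) = a + d = 1 + 6 = 7.
det(M) = a*d - b*c = (1)*(6) - (-3)*(2) = 6 + 6 = 12.
Characteristic equation: λ² - (7)λ + (12) = 0.
Discriminant = (7)² - 4*(12) = 49 - 48 = 1.
λ = (7 ± √1) / 2 = (7 ± 1) / 2 = 3, 4.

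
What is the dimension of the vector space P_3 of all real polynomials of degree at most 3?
Dimension = 4

A polynomial of degree at most 3 can be written as a₀ + a₁x + a₂x² + a₃x³, with 4 free coefficients a₀, a₁, a₂, a₃.
The set {1, x, x², x³} is a basis: it spans P_3 (every such polynomial is a linear combination of these) and is linearly independent (a polynomial is zero iff all its coefficients are zero).
Therefore dim(P_3) = 3 + 1 = 4.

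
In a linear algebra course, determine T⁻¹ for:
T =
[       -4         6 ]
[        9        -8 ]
det(T) = -22
T⁻¹ =
[     4/11      3/11 ]
[     9/22      2/11 ]

For a 2×2 matrix T = [[a, b], [c, d]] with det(T) ≠ 0, T⁻¹ = (1/det(T)) * [[d, -b], [-c, a]].
det(T) = (-4)*(-8) - (6)*(9) = 32 - 54 = -22.
T⁻¹ = (1/-22) * [[-8, -6], [-9, -4]].
Dividing each entry by -22 and reducing:
T⁻¹ =
[     4/11      3/11 ]
[     9/22      2/11 ]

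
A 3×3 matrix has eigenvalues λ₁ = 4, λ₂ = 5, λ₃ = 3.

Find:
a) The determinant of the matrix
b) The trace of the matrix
det = 60, trace = 12

Two standard eigenvalue identities:
- det(A) equals the product of the eigenvalues (counted with multiplicity).
- trace(A) equals the sum of the eigenvalues.
det(A) = (4)*(5)*(3) = 60.
trace(A) = 4 + 5 + 3 = 12.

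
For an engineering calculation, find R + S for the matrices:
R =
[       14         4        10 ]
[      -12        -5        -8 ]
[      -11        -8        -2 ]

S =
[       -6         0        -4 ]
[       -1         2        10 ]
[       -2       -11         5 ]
R + S =
[        8         4         6 ]
[      -13        -3         2 ]
[      -13       -19         3 ]

Matrix addition is elementwise: (R+S)[i][j] = R[i][j] + S[i][j].
  (R+S)[0][0] = (14) + (-6) = 8
  (R+S)[0][1] = (4) + (0) = 4
  (R+S)[0][2] = (10) + (-4) = 6
  (R+S)[1][0] = (-12) + (-1) = -13
  (R+S)[1][1] = (-5) + (2) = -3
  (R+S)[1][2] = (-8) + (10) = 2
  (R+S)[2][0] = (-11) + (-2) = -13
  (R+S)[2][1] = (-8) + (-11) = -19
  (R+S)[2][2] = (-2) + (5) = 3
R + S =
[        8         4         6 ]
[      -13        -3         2 ]
[      -13       -19         3 ]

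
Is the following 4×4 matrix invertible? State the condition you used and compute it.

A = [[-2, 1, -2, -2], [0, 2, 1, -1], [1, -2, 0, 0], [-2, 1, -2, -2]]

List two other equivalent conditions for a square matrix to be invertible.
No, not invertible; det(A) = 0 (two rows are equal, so the rows are linearly dependent). Equivalent conditions (failing for this A): rank(A) < 4; Ax = 0 has non-trivial solutions; 0 is an eigenvalue; the columns are linearly dependent.

To check invertibility, compute det(A).
In this matrix, row 0 and the last row are identical, so one row is a scalar multiple of another and the rows are linearly dependent.
A matrix with linearly dependent rows has det = 0 and is not invertible.
Equivalent failed conditions:
- rank(A) < 4.
- Ax = 0 has non-trivial solutions.
- 0 is an eigenvalue.
- The columns are linearly dependent.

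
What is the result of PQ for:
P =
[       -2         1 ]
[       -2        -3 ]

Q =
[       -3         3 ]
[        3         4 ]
PQ =
[        9        -2 ]
[       -3       -18 ]

Matrix multiplication: (PQ)[i][j] = sum over k of P[i][k] * Q[k][j].
  (PQ)[0][0] = (-2)*(-3) + (1)*(3) = 9
  (PQ)[0][1] = (-2)*(3) + (1)*(4) = -2
  (PQ)[1][0] = (-2)*(-3) + (-3)*(3) = -3
  (PQ)[1][1] = (-2)*(3) + (-3)*(4) = -18
PQ =
[        9        -2 ]
[       -3       -18 ]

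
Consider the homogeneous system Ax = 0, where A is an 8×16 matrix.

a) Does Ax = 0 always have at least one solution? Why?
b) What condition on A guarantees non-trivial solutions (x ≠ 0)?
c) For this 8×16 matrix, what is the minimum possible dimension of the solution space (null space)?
a) Yes, x = 0 is always a solution. b) When A has linearly dependent columns (rank < n). c) Minimum nullity = 8.

a) x = 0 satisfies A·0 = 0, so the zero vector is always a solution.
b) Non-trivial solutions exist iff the columns of A are linearly dependent, equivalently rank(A) < n (the number of columns).
c) By rank-nullity, rank(A) + nullity(A) = n = 16. Since A has only 8 rows, rank(A) ≤ 8, so nullity(A) ≥ 16 - 8 = 8.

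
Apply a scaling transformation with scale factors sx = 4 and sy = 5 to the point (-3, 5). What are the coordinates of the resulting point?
(-12, 25)

Scaling matrix:
[[4, 0], [0, 5]]
Result: (-3 × 4, 5 × 5) = (-12, 25)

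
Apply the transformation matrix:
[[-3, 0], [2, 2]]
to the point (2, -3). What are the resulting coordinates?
(-6, -2)

Matrix multiplication:
[[-3, 0], [2, 2]] × [2, -3]ᵀ
= [-3×2 + 0×-3, 2×2 + 2×-3]ᵀ
= [-6.0000, -2.0000]ᵀ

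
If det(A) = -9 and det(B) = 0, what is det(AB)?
0

Use the multiplicative property of determinants: det(AB) = det(A)*det(B).
det(AB) = (-9)*(0) = 0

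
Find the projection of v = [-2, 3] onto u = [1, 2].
[4/5, 8/5]

The projection of v onto u is proj_u(v) = ((v·u) / (u·u)) · u.
v·u = (-2)*(1) + (3)*(2) = 4.
u·u = (1)*(1) + (2)*(2) = 5.
coefficient = 4 / 5 = 4/5.
proj_u(v) = 4/5 · [1, 2] = [4/5, 8/5].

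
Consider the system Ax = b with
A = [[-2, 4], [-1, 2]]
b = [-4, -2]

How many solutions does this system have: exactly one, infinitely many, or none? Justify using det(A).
Infinitely many solutions

det(A) = (-2)*(2) - (4)*(-1) = 0, so A is singular (column 2 is -2 times column 1).
b = [-4, -2] = 2 * column 1 of A, so b lies in the column space of A.
A singular matrix whose right-hand side is in its column space gives a 1-parameter family of solutions — infinitely many.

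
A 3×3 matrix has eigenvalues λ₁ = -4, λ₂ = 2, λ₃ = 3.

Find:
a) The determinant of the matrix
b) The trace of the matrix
det = -24, trace = 1

Two standard eigenvalue identities:
- det(A) equals the product of the eigenvalues (counted with multiplicity).
- trace(A) equals the sum of the eigenvalues.
det(A) = (-4)*(2)*(3) = -24.
trace(A) = -4 + 2 + 3 = 1.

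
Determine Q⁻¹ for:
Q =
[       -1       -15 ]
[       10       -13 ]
det(Q) = 163
Q⁻¹ =
[  -13/163    15/163 ]
[  -10/163    -1/163 ]

For a 2×2 matrix Q = [[a, b], [c, d]] with det(Q) ≠ 0, Q⁻¹ = (1/det(Q)) * [[d, -b], [-c, a]].
det(Q) = (-1)*(-13) - (-15)*(10) = 13 + 150 = 163.
Q⁻¹ = (1/163) * [[-13, 15], [-10, -1]].
Dividing each entry by 163 and reducing:
Q⁻¹ =
[  -13/163    15/163 ]
[  -10/163    -1/163 ]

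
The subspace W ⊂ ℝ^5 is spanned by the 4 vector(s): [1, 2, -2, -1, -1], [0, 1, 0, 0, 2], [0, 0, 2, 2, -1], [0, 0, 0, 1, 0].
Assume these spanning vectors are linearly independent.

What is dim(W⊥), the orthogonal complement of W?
dim(W⊥) = 1

For any subspace W of ℝ^n, dim(W) + dim(W⊥) = n (the whole-space dimension).
Here the given 4 vectors are linearly independent, so dim(W) = 4.
Thus dim(W⊥) = n - dim(W) = 5 - 4 = 1.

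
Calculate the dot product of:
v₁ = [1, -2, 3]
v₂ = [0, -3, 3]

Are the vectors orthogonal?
15, No

The dot product is the sum of products of corresponding components.
v₁·v₂ = (1)*(0) + (-2)*(-3) + (3)*(3) = 0 + 6 + 9 = 15.
Two vectors are orthogonal iff their dot product is 0; here the dot product is 15, so the vectors are not orthogonal.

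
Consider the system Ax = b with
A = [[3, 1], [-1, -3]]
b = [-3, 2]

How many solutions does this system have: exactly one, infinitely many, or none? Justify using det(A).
Exactly one solution

Compute det(A) = (3)*(-3) - (1)*(-1) = -8.
Because det(A) ≠ 0, A is invertible and Ax = b has a unique solution for every b (here x = A⁻¹ b).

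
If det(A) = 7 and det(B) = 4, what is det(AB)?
28

Use the multiplicative property of determinants: det(AB) = det(A)*det(B).
det(AB) = (7)*(4) = 28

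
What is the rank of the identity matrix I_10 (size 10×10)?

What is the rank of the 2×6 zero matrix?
rank(I_10) = 10, rank(0) = 0

The identity I_10 has 10 columns that are the standard basis vectors e_1, …, e_10. These are linearly independent, so all 10 columns are pivots and rank(I_10) = 10.
The 2×6 zero matrix has every entry zero, so every row is the zero row and there are no pivots; rank(0) = 0.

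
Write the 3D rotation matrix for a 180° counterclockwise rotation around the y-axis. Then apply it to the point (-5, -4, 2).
R = [[-1, 0, 0], [0, 1, 0], [0, 0, -1]]; R·(-5, -4, 2) = (5, -4, -2)

Rotation matrix for 180° around y-axis:
cos(180°) = -1, sin(180°) = 0
R = [[-1, 0, 0], [0, 1, 0], [0, 0, -1]]
Apply to (-5, -4, 2): R·[-5, -4, 2]ᵀ = (5, -4, -2)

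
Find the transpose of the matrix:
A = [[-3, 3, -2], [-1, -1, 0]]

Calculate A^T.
[[-3, -1], [3, -1], [-2, 0]]

The transpose sends entry (i,j) to (j,i); rows become columns.
Row 0 of A: [-3, 3, -2] -> column 0 of A^T.
Row 1 of A: [-1, -1, 0] -> column 1 of A^T.
A^T = [[-3, -1], [3, -1], [-2, 0]]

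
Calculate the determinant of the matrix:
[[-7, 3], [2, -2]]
8

For a 2×2 matrix [[a, b], [c, d]], det = ad - bc
det = (-7)(-2) - (3)(2) = 14 - 6 = 8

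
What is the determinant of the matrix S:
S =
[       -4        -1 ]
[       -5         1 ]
det(S) = -9

For a 2×2 matrix [[a, b], [c, d]], det = a*d - b*c.
det(S) = (-4)*(1) - (-1)*(-5) = -4 - 5 = -9.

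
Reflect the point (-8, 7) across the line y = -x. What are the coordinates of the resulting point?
(-7, 8)

Reflection across line y = -x: (-8, 7) → (-7, 8)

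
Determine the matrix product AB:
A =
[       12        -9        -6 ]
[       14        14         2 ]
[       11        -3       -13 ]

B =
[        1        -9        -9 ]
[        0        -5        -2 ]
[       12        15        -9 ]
AB =
[      -60      -153       -36 ]
[       38      -166      -172 ]
[     -145      -279        24 ]

Matrix multiplication: (AB)[i][j] = sum over k of A[i][k] * B[k][j].
  (AB)[0][0] = (12)*(1) + (-9)*(0) + (-6)*(12) = -60
  (AB)[0][1] = (12)*(-9) + (-9)*(-5) + (-6)*(15) = -153
  (AB)[0][2] = (12)*(-9) + (-9)*(-2) + (-6)*(-9) = -36
  (AB)[1][0] = (14)*(1) + (14)*(0) + (2)*(12) = 38
  (AB)[1][1] = (14)*(-9) + (14)*(-5) + (2)*(15) = -166
  (AB)[1][2] = (14)*(-9) + (14)*(-2) + (2)*(-9) = -172
  (AB)[2][0] = (11)*(1) + (-3)*(0) + (-13)*(12) = -145
  (AB)[2][1] = (11)*(-9) + (-3)*(-5) + (-13)*(15) = -279
  (AB)[2][2] = (11)*(-9) + (-3)*(-2) + (-13)*(-9) = 24
AB =
[      -60      -153       -36 ]
[       38      -166      -172 ]
[     -145      -279        24 ]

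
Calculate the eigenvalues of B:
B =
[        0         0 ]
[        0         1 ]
λ = 0, 1

Solve det(B - λI) = 0. For a 2×2 matrix the characteristic equation is λ² - (trace)λ + det = 0.
trace(B) = a + d = 0 + 1 = 1.
det(B) = a*d - b*c = (0)*(1) - (0)*(0) = 0 - 0 = 0.
Characteristic equation: λ² - (1)λ + (0) = 0.
Discriminant = (1)² - 4*(0) = 1 - 0 = 1.
λ = (1 ± √1) / 2 = (1 ± 1) / 2 = 0, 1.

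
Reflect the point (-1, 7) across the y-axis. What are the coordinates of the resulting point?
(1, 7)

Reflection across y-axis: (-1, 7) → (1, 7)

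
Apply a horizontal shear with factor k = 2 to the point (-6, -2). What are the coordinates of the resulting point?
(-10, -2)

Shear matrix for horizontal shear with factor k = 2:
[[1, 2], [0, 1]]
Result: (-6, -2) → (-10, -2)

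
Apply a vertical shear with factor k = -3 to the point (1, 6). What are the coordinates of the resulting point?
(1, 3)

Shear matrix for vertical shear with factor k = -3:
[[1, 0], [-3, 1]]
Result: (1, 6) → (1, 3)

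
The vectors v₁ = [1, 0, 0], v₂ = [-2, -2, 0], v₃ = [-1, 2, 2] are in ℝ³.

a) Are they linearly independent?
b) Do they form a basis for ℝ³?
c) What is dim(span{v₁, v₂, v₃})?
Yes independent, yes basis, dim = 3

Stack v₁, v₂, v₃ as rows of a 3×3 matrix.
[[1, 0, 0]; [-2, -2, 0]; [-1, 2, 2]] is already lower triangular with nonzero diagonal entries (1, -2, 2), so its determinant is the product of the diagonal entries, det = (1)·(-2)·(2) = -4 ≠ 0, and the rows are linearly independent.
Three linearly independent vectors in ℝ³ form a basis for ℝ³, so dim(span{v₁,v₂,v₃}) = 3.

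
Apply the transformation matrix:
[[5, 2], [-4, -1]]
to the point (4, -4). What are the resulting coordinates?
(12, -12)

Matrix multiplication:
[[5, 2], [-4, -1]] × [4, -4]ᵀ
= [5×4 + 2×-4, -4×4 + -1×-4]ᵀ
= [12.0000, -12.0000]ᵀ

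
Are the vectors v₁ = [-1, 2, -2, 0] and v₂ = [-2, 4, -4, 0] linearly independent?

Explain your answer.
No, linearly dependent (v₂ = 2·v₁)

Check whether there is a scalar k with v₂ = k·v₁.
Comparing components, k = 2 satisfies 2·[-1, 2, -2, 0] = [-2, 4, -4, 0].
Since v₂ is a scalar multiple of v₁, the two vectors are linearly dependent.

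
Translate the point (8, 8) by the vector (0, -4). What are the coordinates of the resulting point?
(8, 4)

Translation by (0, -4):
x' = 8 + 0 = 8
y' = 8 + -4 = 4
Homogeneous matrix: [[1, 0, 0], [0, 1, -4], [0, 0, 1]]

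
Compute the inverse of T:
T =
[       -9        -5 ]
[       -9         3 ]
det(T) = -72
T⁻¹ =
[    -1/24     -5/72 ]
[     -1/8       1/8 ]

For a 2×2 matrix T = [[a, b], [c, d]] with det(T) ≠ 0, T⁻¹ = (1/det(T)) * [[d, -b], [-c, a]].
det(T) = (-9)*(3) - (-5)*(-9) = -27 - 45 = -72.
T⁻¹ = (1/-72) * [[3, 5], [9, -9]].
Dividing each entry by -72 and reducing:
T⁻¹ =
[    -1/24     -5/72 ]
[     -1/8       1/8 ]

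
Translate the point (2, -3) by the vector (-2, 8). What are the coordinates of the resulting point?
(0, 5)

Translation by (-2, 8):
x' = 2 + -2 = 0
y' = -3 + 8 = 5
Homogeneous matrix: [[1, 0, -2], [0, 1, 8], [0, 0, 1]]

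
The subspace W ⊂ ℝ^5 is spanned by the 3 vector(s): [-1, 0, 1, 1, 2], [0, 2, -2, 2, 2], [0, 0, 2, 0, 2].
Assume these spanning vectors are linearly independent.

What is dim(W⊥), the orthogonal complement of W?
dim(W⊥) = 2

For any subspace W of ℝ^n, dim(W) + dim(W⊥) = n (the whole-space dimension).
Here the given 3 vectors are linearly independent, so dim(W) = 3.
Thus dim(W⊥) = n - dim(W) = 5 - 3 = 2.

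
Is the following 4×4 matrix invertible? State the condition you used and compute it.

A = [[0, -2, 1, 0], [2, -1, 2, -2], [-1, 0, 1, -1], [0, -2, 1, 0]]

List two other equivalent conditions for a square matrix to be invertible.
No, not invertible; det(A) = 0 (two rows are equal, so the rows are linearly dependent). Equivalent conditions (failing for this A): rank(A) < 4; Ax = 0 has non-trivial solutions; 0 is an eigenvalue; the columns are linearly dependent.

To check invertibility, compute det(A).
In this matrix, row 0 and the last row are identical, so one row is a scalar multiple of another and the rows are linearly dependent.
A matrix with linearly dependent rows has det = 0 and is not invertible.
Equivalent failed conditions:
- rank(A) < 4.
- Ax = 0 has non-trivial solutions.
- 0 is an eigenvalue.
- The columns are linearly dependent.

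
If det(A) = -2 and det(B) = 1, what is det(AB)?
-2

Use the multiplicative property of determinants: det(AB) = det(A)*det(B).
det(AB) = (-2)*(1) = -2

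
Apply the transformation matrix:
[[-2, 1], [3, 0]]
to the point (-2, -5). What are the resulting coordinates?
(-1, -6)

Matrix multiplication:
[[-2, 1], [3, 0]] × [-2, -5]ᵀ
= [-2×-2 + 1×-5, 3×-2 + 0×-5]ᵀ
= [-1.0000, -6.0000]ᵀ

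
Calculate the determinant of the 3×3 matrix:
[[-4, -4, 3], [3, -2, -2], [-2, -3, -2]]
-71

Expansion along first row:
det = -4·det([[-2,-2],[-3,-2]]) - -4·det([[3,-2],[-2,-2]]) + 3·det([[3,-2],[-2,-3]])
    = -4·(-2·-2 - -2·-3) - -4·(3·-2 - -2·-2) + 3·(3·-3 - -2·-2)
    = -4·-2 - -4·-10 + 3·-13
    = 8 + -40 + -39 = -71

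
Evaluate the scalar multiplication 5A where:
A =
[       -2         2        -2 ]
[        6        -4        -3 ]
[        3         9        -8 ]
5A =
[      -10        10       -10 ]
[       30       -20       -15 ]
[       15        45       -40 ]

Scalar multiplication is elementwise: (5A)[i][j] = 5 * A[i][j].
  (5A)[0][0] = 5 * (-2) = -10
  (5A)[0][1] = 5 * (2) = 10
  (5A)[0][2] = 5 * (-2) = -10
  (5A)[1][0] = 5 * (6) = 30
  (5A)[1][1] = 5 * (-4) = -20
  (5A)[1][2] = 5 * (-3) = -15
  (5A)[2][0] = 5 * (3) = 15
  (5A)[2][1] = 5 * (9) = 45
  (5A)[2][2] = 5 * (-8) = -40
5A =
[      -10        10       -10 ]
[       30       -20       -15 ]
[       15        45       -40 ]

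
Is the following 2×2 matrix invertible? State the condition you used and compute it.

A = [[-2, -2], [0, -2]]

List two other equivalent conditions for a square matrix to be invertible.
Yes, invertible; det(A) = 4 ≠ 0. Equivalent conditions: rank(A) = 2; Ax = 0 has only the trivial solution; 0 is not an eigenvalue; the columns of A are linearly independent.

To check invertibility, compute det(A).
The given matrix is triangular, so det(A) equals the product of its diagonal entries = 4 ≠ 0.
Since det(A) ≠ 0, A is invertible.
Equivalent conditions for a square matrix A to be invertible:
- rank(A) = 2 (full rank).
- The homogeneous system Ax = 0 has only the trivial solution x = 0.
- 0 is not an eigenvalue of A.
- The columns (equivalently rows) of A are linearly independent.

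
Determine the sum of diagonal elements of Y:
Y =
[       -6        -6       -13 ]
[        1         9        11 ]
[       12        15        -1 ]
tr(Y) = -6 + 9 - 1 = 2

The trace of a square matrix is the sum of its diagonal entries.
Diagonal entries of Y: Y[0][0] = -6, Y[1][1] = 9, Y[2][2] = -1.
tr(Y) = -6 + 9 - 1 = 2.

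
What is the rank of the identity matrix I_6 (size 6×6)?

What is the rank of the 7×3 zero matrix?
rank(I_6) = 6, rank(0) = 0

The identity I_6 has 6 columns that are the standard basis vectors e_1, …, e_6. These are linearly independent, so all 6 columns are pivots and rank(I_6) = 6.
The 7×3 zero matrix has every entry zero, so every row is the zero row and there are no pivots; rank(0) = 0.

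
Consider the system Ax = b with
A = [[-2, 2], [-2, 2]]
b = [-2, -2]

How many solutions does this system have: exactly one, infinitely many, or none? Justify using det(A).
Infinitely many solutions

det(A) = (-2)*(2) - (2)*(-2) = 0, so A is singular (column 2 is -1 times column 1).
b = [-2, -2] = 1 * column 1 of A, so b lies in the column space of A.
A singular matrix whose right-hand side is in its column space gives a 1-parameter family of solutions — infinitely many.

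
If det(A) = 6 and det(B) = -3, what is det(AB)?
-18

Use the multiplicative property of determinants: det(AB) = det(A)*det(B).
det(AB) = (6)*(-3) = -18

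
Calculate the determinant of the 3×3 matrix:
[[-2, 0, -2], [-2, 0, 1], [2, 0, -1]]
0

Expansion along first row:
det = -2·det([[0,1],[0,-1]]) - 0·det([[-2,1],[2,-1]]) + -2·det([[-2,0],[2,0]])
    = -2·(0·-1 - 1·0) - 0·(-2·-1 - 1·2) + -2·(-2·0 - 0·2)
    = -2·0 - 0·0 + -2·0
    = 0 + 0 + 0 = 0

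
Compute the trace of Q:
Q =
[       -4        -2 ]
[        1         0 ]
tr(Q) = -4 + 0 = -4

The trace of a square matrix is the sum of its diagonal entries.
Diagonal entries of Q: Q[0][0] = -4, Q[1][1] = 0.
tr(Q) = -4 + 0 = -4.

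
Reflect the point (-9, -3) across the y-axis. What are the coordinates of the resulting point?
(9, -3)

Reflection across y-axis: (-9, -3) → (9, -3)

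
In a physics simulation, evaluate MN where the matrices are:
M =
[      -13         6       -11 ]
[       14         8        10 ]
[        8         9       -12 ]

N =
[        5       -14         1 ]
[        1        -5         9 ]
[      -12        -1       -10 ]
MN =
[       73       163       151 ]
[      -42      -246       -14 ]
[      193      -145       209 ]

Matrix multiplication: (MN)[i][j] = sum over k of M[i][k] * N[k][j].
  (MN)[0][0] = (-13)*(5) + (6)*(1) + (-11)*(-12) = 73
  (MN)[0][1] = (-13)*(-14) + (6)*(-5) + (-11)*(-1) = 163
  (MN)[0][2] = (-13)*(1) + (6)*(9) + (-11)*(-10) = 151
  (MN)[1][0] = (14)*(5) + (8)*(1) + (10)*(-12) = -42
  (MN)[1][1] = (14)*(-14) + (8)*(-5) + (10)*(-1) = -246
  (MN)[1][2] = (14)*(1) + (8)*(9) + (10)*(-10) = -14
  (MN)[2][0] = (8)*(5) + (9)*(1) + (-12)*(-12) = 193
  (MN)[2][1] = (8)*(-14) + (9)*(-5) + (-12)*(-1) = -145
  (MN)[2][2] = (8)*(1) + (9)*(9) + (-12)*(-10) = 209
MN =
[       73       163       151 ]
[      -42      -246       -14 ]
[      193      -145       209 ]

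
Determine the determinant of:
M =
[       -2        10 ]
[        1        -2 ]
det(M) = -6

For a 2×2 matrix [[a, b], [c, d]], det = a*d - b*c.
det(M) = (-2)*(-2) - (10)*(1) = 4 - 10 = -6.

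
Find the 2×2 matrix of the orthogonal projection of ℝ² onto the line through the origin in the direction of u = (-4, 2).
[[4/5, -2/5], [-2/5, 1/5]]

The orthogonal projection onto the line spanned by a nonzero vector u = (a, b) has matrix P = (u uᵀ) / (uᵀ u) = (1/(a² + b²)) · [[a², ab], [ab, b²]].
Here u = (-4, 2), so a² + b² = 16 + 4 = 20.
P = (1/20) · [[16, -8], [-8, 4]] = [[4/5, -2/5], [-2/5, 1/5]].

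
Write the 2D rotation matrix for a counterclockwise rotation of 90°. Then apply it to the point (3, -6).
R = [[0, -1], [1, 0]]; R·(3, -6) = (6, 3)

Rotation matrix formula: R(θ) = [[cos θ, -sin θ], [sin θ, cos θ]]
For θ = 90°:
cos(90°) = 0
sin(90°) = 1
R = [[0, -1], [1, 0]]
Apply to (3, -6): [0·3 + (-1)·-6, 1·3 + 0·-6] = (6, 3)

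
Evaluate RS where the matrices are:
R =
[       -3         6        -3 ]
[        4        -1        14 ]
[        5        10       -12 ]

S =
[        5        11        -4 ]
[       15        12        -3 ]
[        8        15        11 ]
RS =
[       51        -6       -39 ]
[      117       242       141 ]
[       79        -5      -182 ]

Matrix multiplication: (RS)[i][j] = sum over k of R[i][k] * S[k][j].
  (RS)[0][0] = (-3)*(5) + (6)*(15) + (-3)*(8) = 51
  (RS)[0][1] = (-3)*(11) + (6)*(12) + (-3)*(15) = -6
  (RS)[0][2] = (-3)*(-4) + (6)*(-3) + (-3)*(11) = -39
  (RS)[1][0] = (4)*(5) + (-1)*(15) + (14)*(8) = 117
  (RS)[1][1] = (4)*(11) + (-1)*(12) + (14)*(15) = 242
  (RS)[1][2] = (4)*(-4) + (-1)*(-3) + (14)*(11) = 141
  (RS)[2][0] = (5)*(5) + (10)*(15) + (-12)*(8) = 79
  (RS)[2][1] = (5)*(11) + (10)*(12) + (-12)*(15) = -5
  (RS)[2][2] = (5)*(-4) + (10)*(-3) + (-12)*(11) = -182
RS =
[       51        -6       -39 ]
[      117       242       141 ]
[       79        -5      -182 ]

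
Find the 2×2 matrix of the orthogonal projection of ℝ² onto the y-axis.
[[0, 0], [0, 1]]

The orthogonal projection onto the line spanned by a nonzero vector u = (a, b) has matrix P = (u uᵀ) / (uᵀ u) = (1/(a² + b²)) · [[a², ab], [ab, b²]].
Here u = (0, 1), so a² + b² = 0 + 1 = 1.
P = (1/1) · [[0, 0], [0, 1]] = [[0, 0], [0, 1]].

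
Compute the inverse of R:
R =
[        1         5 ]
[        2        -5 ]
det(R) = -15
R⁻¹ =
[      1/3       1/3 ]
[     2/15     -1/15 ]

For a 2×2 matrix R = [[a, b], [c, d]] with det(R) ≠ 0, R⁻¹ = (1/det(R)) * [[d, -b], [-c, a]].
det(R) = (1)*(-5) - (5)*(2) = -5 - 10 = -15.
R⁻¹ = (1/-15) * [[-5, -5], [-2, 1]].
Dividing each entry by -15 and reducing:
R⁻¹ =
[      1/3       1/3 ]
[     2/15     -1/15 ]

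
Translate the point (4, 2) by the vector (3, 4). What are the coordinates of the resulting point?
(7, 6)

Translation by (3, 4):
x' = 4 + 3 = 7
y' = 2 + 4 = 6
Homogeneous matrix: [[1, 0, 3], [0, 1, 4], [0, 0, 1]]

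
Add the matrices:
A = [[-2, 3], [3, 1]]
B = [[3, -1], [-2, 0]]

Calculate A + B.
[[1, 2], [1, 1]]

Add corresponding elements:
(-2)+(3)=1
(3)+(-1)=2
(3)+(-2)=1
(1)+(0)=1
A + B = [[1, 2], [1, 1]]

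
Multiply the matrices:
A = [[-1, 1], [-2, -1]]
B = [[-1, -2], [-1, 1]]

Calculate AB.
[[0, 3], [3, 3]]

Each entry (i,j) of AB = sum over k of A[i][k]*B[k][j].
(AB)[0][0] = (-1)*(-1) + (1)*(-1) = 0
(AB)[0][1] = (-1)*(-2) + (1)*(1) = 3
(AB)[1][0] = (-2)*(-1) + (-1)*(-1) = 3
(AB)[1][1] = (-2)*(-2) + (-1)*(1) = 3
AB = [[0, 3], [3, 3]]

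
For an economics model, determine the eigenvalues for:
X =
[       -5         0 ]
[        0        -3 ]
λ = -5, -3

Solve det(X - λI) = 0. For a 2×2 matrix the characteristic equation is λ² - (trace)λ + det = 0.
trace(X) = a + d = -5 - 3 = -8.
det(X) = a*d - b*c = (-5)*(-3) - (0)*(0) = 15 - 0 = 15.
Characteristic equation: λ² - (-8)λ + (15) = 0.
Discriminant = (-8)² - 4*(15) = 64 - 60 = 4.
λ = (-8 ± √4) / 2 = (-8 ± 2) / 2 = -5, -3.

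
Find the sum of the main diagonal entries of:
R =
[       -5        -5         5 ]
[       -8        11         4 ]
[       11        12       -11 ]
tr(R) = -5 + 11 - 11 = -5

The trace of a square matrix is the sum of its diagonal entries.
Diagonal entries of R: R[0][0] = -5, R[1][1] = 11, R[2][2] = -11.
tr(R) = -5 + 11 - 11 = -5.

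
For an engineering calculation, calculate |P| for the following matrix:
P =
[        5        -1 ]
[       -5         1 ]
det(P) = 0

For a 2×2 matrix [[a, b], [c, d]], det = a*d - b*c.
det(P) = (5)*(1) - (-1)*(-5) = 5 - 5 = 0.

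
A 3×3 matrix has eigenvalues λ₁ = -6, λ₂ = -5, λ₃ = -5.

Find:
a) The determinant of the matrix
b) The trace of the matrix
det = -150, trace = -16

Two standard eigenvalue identities:
- det(A) equals the product of the eigenvalues (counted with multiplicity).
- trace(A) equals the sum of the eigenvalues.
det(A) = (-6)*(-5)*(-5) = -150.
trace(A) = -6 - 5 - 5 = -16.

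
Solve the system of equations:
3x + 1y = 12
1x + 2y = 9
x = 3, y = 3

Use elimination (row reduction):
Equation 1: 3x + 1y = 12.
Equation 2: 1x + 2y = 9.
Multiply Eq1 by 1 and Eq2 by 3: 3x + 1y = 12;  3x + 6y = 27.
Subtract: (5)y = 15, so y = 3.
Back-substitute into Eq1: 3x + 1*(3) = 12, so x = 3.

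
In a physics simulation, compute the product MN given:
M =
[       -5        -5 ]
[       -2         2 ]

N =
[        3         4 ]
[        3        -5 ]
MN =
[      -30         5 ]
[        0       -18 ]

Matrix multiplication: (MN)[i][j] = sum over k of M[i][k] * N[k][j].
  (MN)[0][0] = (-5)*(3) + (-5)*(3) = -30
  (MN)[0][1] = (-5)*(4) + (-5)*(-5) = 5
  (MN)[1][0] = (-2)*(3) + (2)*(3) = 0
  (MN)[1][1] = (-2)*(4) + (2)*(-5) = -18
MN =
[      -30         5 ]
[        0       -18 ]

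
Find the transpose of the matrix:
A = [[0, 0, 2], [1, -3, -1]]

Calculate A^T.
[[0, 1], [0, -3], [2, -1]]

The transpose sends entry (i,j) to (j,i); rows become columns.
Row 0 of A: [0, 0, 2] -> column 0 of A^T.
Row 1 of A: [1, -3, -1] -> column 1 of A^T.
A^T = [[0, 1], [0, -3], [2, -1]]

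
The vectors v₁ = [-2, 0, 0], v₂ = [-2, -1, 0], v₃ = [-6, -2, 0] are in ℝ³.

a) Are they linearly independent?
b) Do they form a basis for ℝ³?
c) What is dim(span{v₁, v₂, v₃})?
Not independent, not a basis, dim(span) = 2

Check whether v₃ can be written as a linear combination of v₁ and v₂.
v₃ = (1)·v₁ + (2)·v₂ = [-6, -2, 0], so the three vectors are linearly dependent.
Thus they do not form a basis for ℝ³, and dim(span{v₁, v₂, v₃}) = 2 (spanned by v₁ and v₂).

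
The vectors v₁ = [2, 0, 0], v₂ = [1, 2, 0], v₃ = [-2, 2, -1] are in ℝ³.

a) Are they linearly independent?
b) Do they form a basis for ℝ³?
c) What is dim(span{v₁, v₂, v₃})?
Yes independent, yes basis, dim = 3

Stack v₁, v₂, v₃ as rows of a 3×3 matrix.
[[2, 0, 0]; [1, 2, 0]; [-2, 2, -1]] is already lower triangular with nonzero diagonal entries (2, 2, -1), so its determinant is the product of the diagonal entries, det = (2)·(2)·(-1) = -4 ≠ 0, and the rows are linearly independent.
Three linearly independent vectors in ℝ³ form a basis for ℝ³, so dim(span{v₁,v₂,v₃}) = 3.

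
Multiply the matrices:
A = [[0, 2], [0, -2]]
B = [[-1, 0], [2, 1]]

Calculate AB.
[[4, 2], [-4, -2]]

Each entry (i,j) of AB = sum over k of A[i][k]*B[k][j].
(AB)[0][0] = (0)*(-1) + (2)*(2) = 4
(AB)[0][1] = (0)*(0) + (2)*(1) = 2
(AB)[1][0] = (0)*(-1) + (-2)*(2) = -4
(AB)[1][1] = (0)*(0) + (-2)*(1) = -2
AB = [[4, 2], [-4, -2]]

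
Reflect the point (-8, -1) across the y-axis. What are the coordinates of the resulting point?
(8, -1)

Reflection across y-axis: (-8, -1) → (8, -1)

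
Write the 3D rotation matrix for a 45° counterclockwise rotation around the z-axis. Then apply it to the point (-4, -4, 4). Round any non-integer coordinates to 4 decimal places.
R = [[√2/2, -√2/2, 0], [√2/2, √2/2, 0], [0, 0, 1]]; R·(-4, -4, 4) = (0.0000, -5.6569, 4.0000)

Rotation matrix for 45° around z-axis:
cos(45°) = √2/2, sin(45°) = √2/2
R = [[√2/2, -√2/2, 0], [√2/2, √2/2, 0], [0, 0, 1]]
Apply to (-4, -4, 4): R·[-4, -4, 4]ᵀ = (0.0000, -5.6569, 4.0000)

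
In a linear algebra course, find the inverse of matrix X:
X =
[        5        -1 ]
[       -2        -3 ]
det(X) = -17
X⁻¹ =
[     3/17     -1/17 ]
[    -2/17     -5/17 ]

For a 2×2 matrix X = [[a, b], [c, d]] with det(X) ≠ 0, X⁻¹ = (1/det(X)) * [[d, -b], [-c, a]].
det(X) = (5)*(-3) - (-1)*(-2) = -15 - 2 = -17.
X⁻¹ = (1/-17) * [[-3, 1], [2, 5]].
Dividing each entry by -17 and reducing:
X⁻¹ =
[     3/17     -1/17 ]
[    -2/17     -5/17 ]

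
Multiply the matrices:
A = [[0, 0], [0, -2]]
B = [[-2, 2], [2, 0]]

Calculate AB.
[[0, 0], [-4, 0]]

Each entry (i,j) of AB = sum over k of A[i][k]*B[k][j].
(AB)[0][0] = (0)*(-2) + (0)*(2) = 0
(AB)[0][1] = (0)*(2) + (0)*(0) = 0
(AB)[1][0] = (0)*(-2) + (-2)*(2) = -4
(AB)[1][1] = (0)*(2) + (-2)*(0) = 0
AB = [[0, 0], [-4, 0]]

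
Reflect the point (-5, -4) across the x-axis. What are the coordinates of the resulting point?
(-5, 4)

Reflection across x-axis: (-5, -4) → (-5, 4)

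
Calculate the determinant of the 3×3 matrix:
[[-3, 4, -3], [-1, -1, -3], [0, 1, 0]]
-6

Expansion along first row:
det = -3·det([[-1,-3],[1,0]]) - 4·det([[-1,-3],[0,0]]) + -3·det([[-1,-1],[0,1]])
    = -3·(-1·0 - -3·1) - 4·(-1·0 - -3·0) + -3·(-1·1 - -1·0)
    = -3·3 - 4·0 + -3·-1
    = -9 + 0 + 3 = -6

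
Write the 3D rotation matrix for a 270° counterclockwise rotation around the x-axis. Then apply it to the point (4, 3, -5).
R = [[1, 0, 0], [0, 0, 1], [0, -1, 0]]; R·(4, 3, -5) = (4, -5, -3)

Rotation matrix for 270° around x-axis:
cos(270°) = 0, sin(270°) = -1
R = [[1, 0, 0], [0, 0, 1], [0, -1, 0]]
Apply to (4, 3, -5): R·[4, 3, -5]ᵀ = (4, -5, -3)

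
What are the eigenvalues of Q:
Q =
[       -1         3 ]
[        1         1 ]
λ = -2, 2

Solve det(Q - λI) = 0. For a 2×2 matrix the characteristic equation is λ² - (trace)λ + det = 0.
trace(Q) = a + d = -1 + 1 = 0.
det(Q) = a*d - b*c = (-1)*(1) - (3)*(1) = -1 - 3 = -4.
Characteristic equation: λ² - (0)λ + (-4) = 0.
Discriminant = (0)² - 4*(-4) = 0 + 16 = 16.
λ = (0 ± √16) / 2 = (0 ± 4) / 2 = -2, 2.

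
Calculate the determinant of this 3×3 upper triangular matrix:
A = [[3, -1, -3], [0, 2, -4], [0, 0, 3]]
18

The determinant of a triangular matrix is the product of its diagonal entries (the off-diagonal entries above the diagonal do not affect it).
det(A) = (3) * (2) * (3) = 18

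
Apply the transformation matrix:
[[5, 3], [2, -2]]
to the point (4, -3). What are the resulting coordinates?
(11, 14)

Matrix multiplication:
[[5, 3], [2, -2]] × [4, -3]ᵀ
= [5×4 + 3×-3, 2×4 + -2×-3]ᵀ
= [11.0000, 14.0000]ᵀ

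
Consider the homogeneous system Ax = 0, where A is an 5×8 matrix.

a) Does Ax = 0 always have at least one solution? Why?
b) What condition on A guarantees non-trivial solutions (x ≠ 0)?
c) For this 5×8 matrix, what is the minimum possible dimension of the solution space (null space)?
a) Yes, x = 0 is always a solution. b) When A has linearly dependent columns (rank < n). c) Minimum nullity = 3.

a) x = 0 satisfies A·0 = 0, so the zero vector is always a solution.
b) Non-trivial solutions exist iff the columns of A are linearly dependent, equivalently rank(A) < n (the number of columns).
c) By rank-nullity, rank(A) + nullity(A) = n = 8. Since A has only 5 rows, rank(A) ≤ 5, so nullity(A) ≥ 8 - 5 = 3.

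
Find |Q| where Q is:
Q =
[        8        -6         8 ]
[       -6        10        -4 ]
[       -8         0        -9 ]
det(Q) = 52

Expand along row 0 (cofactor expansion): det(Q) = a*(e*i - f*h) - b*(d*i - f*g) + c*(d*h - e*g), where the 3×3 is [[a, b, c], [d, e, f], [g, h, i]].
Minor M_00 = (10)*(-9) - (-4)*(0) = -90 - 0 = -90.
Minor M_01 = (-6)*(-9) - (-4)*(-8) = 54 - 32 = 22.
Minor M_02 = (-6)*(0) - (10)*(-8) = 0 + 80 = 80.
det(Q) = (8)*(-90) - (-6)*(22) + (8)*(80) = -720 + 132 + 640 = 52.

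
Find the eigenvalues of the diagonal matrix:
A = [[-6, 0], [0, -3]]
λ₁ = -6, λ₂ = -3

The characteristic polynomial of A is det(A - λI) = (-6 - λ)(-3 - λ) = 0.
The roots are λ = -6 and λ = -3, so the eigenvalues are the diagonal entries.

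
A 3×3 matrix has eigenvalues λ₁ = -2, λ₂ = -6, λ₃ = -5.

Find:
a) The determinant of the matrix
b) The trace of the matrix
det = -60, trace = -13

Two standard eigenvalue identities:
- det(A) equals the product of the eigenvalues (counted with multiplicity).
- trace(A) equals the sum of the eigenvalues.
det(A) = (-2)*(-6)*(-5) = -60.
trace(A) = -2 - 6 - 5 = -13.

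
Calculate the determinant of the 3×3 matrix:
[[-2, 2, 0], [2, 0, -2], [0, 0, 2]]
-8

Expansion along first row:
det = -2·det([[0,-2],[0,2]]) - 2·det([[2,-2],[0,2]]) + 0·det([[2,0],[0,0]])
    = -2·(0·2 - -2·0) - 2·(2·2 - -2·0) + 0·(2·0 - 0·0)
    = -2·0 - 2·4 + 0·0
    = 0 + -8 + 0 = -8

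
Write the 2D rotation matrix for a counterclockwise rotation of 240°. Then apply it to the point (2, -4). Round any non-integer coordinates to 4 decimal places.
R = [[-1/2, √3/2], [-√3/2, -1/2]]; R·(2, -4) = (-4.4641, 0.2679)

Rotation matrix formula: R(θ) = [[cos θ, -sin θ], [sin θ, cos θ]]
For θ = 240°:
cos(240°) = -1/2
sin(240°) = -√3/2
R = [[-1/2, √3/2], [-√3/2, -1/2]]
Apply to (2, -4): [-1/2·2 + (√3/2)·-4, -√3/2·2 + -1/2·-4] = (-4.4641, 0.2679)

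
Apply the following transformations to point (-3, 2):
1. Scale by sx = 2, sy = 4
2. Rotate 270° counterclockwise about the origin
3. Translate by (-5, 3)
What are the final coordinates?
(3, 9)

Step 1: Scale → (-6, 8)
Step 2: Rotate 270° → (8, 6)
Step 3: Translate → (3, 9)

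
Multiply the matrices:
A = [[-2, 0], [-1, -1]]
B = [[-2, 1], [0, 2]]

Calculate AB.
[[4, -2], [2, -3]]

Each entry (i,j) of AB = sum over k of A[i][k]*B[k][j].
(AB)[0][0] = (-2)*(-2) + (0)*(0) = 4
(AB)[0][1] = (-2)*(1) + (0)*(2) = -2
(AB)[1][0] = (-1)*(-2) + (-1)*(0) = 2
(AB)[1][1] = (-1)*(1) + (-1)*(2) = -3
AB = [[4, -2], [2, -3]]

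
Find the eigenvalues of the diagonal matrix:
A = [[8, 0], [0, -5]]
λ₁ = 8, λ₂ = -5

The characteristic polynomial of A is det(A - λI) = (8 - λ)(-5 - λ) = 0.
The roots are λ = 8 and λ = -5, so the eigenvalues are the diagonal entries.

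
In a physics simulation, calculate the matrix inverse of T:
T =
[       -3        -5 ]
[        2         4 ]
det(T) = -2
T⁻¹ =
[       -2      -5/2 ]
[        1       3/2 ]

For a 2×2 matrix T = [[a, b], [c, d]] with det(T) ≠ 0, T⁻¹ = (1/det(T)) * [[d, -b], [-c, a]].
det(T) = (-3)*(4) - (-5)*(2) = -12 + 10 = -2.
T⁻¹ = (1/-2) * [[4, 5], [-2, -3]].
Dividing each entry by -2 and reducing:
T⁻¹ =
[       -2      -5/2 ]
[        1       3/2 ]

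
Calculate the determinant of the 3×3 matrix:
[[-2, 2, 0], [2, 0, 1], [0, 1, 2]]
-6

Expansion along first row:
det = -2·det([[0,1],[1,2]]) - 2·det([[2,1],[0,2]]) + 0·det([[2,0],[0,1]])
    = -2·(0·2 - 1·1) - 2·(2·2 - 1·0) + 0·(2·1 - 0·0)
    = -2·-1 - 2·4 + 0·2
    = 2 + -8 + 0 = -6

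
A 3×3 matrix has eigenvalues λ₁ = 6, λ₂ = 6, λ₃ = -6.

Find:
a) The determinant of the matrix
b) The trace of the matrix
det = -216, trace = 6

Two standard eigenvalue identities:
- det(A) equals the product of the eigenvalues (counted with multiplicity).
- trace(A) equals the sum of the eigenvalues.
det(A) = (6)*(6)*(-6) = -216.
trace(A) = 6 + 6 - 6 = 6.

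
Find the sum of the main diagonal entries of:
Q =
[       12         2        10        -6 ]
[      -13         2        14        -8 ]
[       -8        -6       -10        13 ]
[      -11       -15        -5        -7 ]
tr(Q) = 12 + 2 - 10 - 7 = -3

The trace of a square matrix is the sum of its diagonal entries.
Diagonal entries of Q: Q[0][0] = 12, Q[1][1] = 2, Q[2][2] = -10, Q[3][3] = -7.
tr(Q) = 12 + 2 - 10 - 7 = -3.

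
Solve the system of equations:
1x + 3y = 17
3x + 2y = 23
x = 5, y = 4

Use elimination (row reduction):
Equation 1: 1x + 3y = 17.
Equation 2: 3x + 2y = 23.
Multiply Eq1 by 3 and Eq2 by 1: 3x + 9y = 51;  3x + 2y = 23.
Subtract: (-7)y = -28, so y = 4.
Back-substitute into Eq1: 1x + 3*(4) = 17, so x = 5.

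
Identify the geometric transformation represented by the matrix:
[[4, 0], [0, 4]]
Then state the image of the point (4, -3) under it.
uniform scaling by factor 4; image of (4, -3) is (16, -12)

This is a diagonal matrix with equal entries 4, so it scales both axes by the same factor 4.
The matrix [[4, 0], [0, 4]] represents: uniform scaling by factor 4.
Applying it to (4, -3): [4·4 + 0·-3, 0·4 + 4·-3] = (16, -12).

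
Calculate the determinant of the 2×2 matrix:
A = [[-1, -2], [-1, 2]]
-4

For A = [[a, b], [c, d]], det(A) = a*d - b*c.
det(A) = (-1)*(2) - (-2)*(-1) = -2 - 2 = -4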